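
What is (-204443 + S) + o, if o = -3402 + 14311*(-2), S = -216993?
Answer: -453460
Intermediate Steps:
o = -32024 (o = -3402 - 28622 = -32024)
(-204443 + S) + o = (-204443 - 216993) - 32024 = -421436 - 32024 = -453460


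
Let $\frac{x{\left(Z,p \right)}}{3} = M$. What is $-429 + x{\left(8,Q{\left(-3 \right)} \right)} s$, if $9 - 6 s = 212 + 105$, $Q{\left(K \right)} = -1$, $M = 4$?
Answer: $-1045$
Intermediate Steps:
$s = - \frac{154}{3}$ ($s = \frac{3}{2} - \frac{212 + 105}{6} = \frac{3}{2} - \frac{317}{6} = - \frac{154}{3} \approx -51.333$)
$x{\left(Z,p \right)} = 12$ ($x{\left(Z,p \right)} = 3 \cdot 4 = 12$)
$-429 + x{\left(8,Q{\left(-3 \right)} \right)} s = -429 + 12 \left(- \frac{154}{3}\right) = -429 - 616 = -1045$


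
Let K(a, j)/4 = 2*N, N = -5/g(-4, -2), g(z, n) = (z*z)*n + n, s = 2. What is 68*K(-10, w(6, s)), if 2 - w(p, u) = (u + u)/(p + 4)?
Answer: 80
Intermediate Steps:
g(z, n) = n + n*z² (g(z, n) = z²*n + n = n*z² + n = n + n*z²)
w(p, u) = 2 - 2*u/(4 + p) (w(p, u) = 2 - (u + u)/(p + 4) = 2 - 2*u/(4 + p))
N = 5/34 (N = -5*(-1/(2*(1 + (-4)²))) = -5*(-1/(2*(1 + 16))) = -5/((-2*17)) = -5/(-34) = -5*(-1/34) = 5/34 ≈ 0.14706)
K(a, j) = 20/17 (K(a, j) = 4*(2*(5/34)) = 4*(5/17) = 20/17)
68*K(-10, w(6, s)) = 68*(20/17) = 80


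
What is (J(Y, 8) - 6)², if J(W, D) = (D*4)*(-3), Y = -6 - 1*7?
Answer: 10404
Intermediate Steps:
Y = -13 (Y = -6 - 7 = -13)
J(W, D) = -12*D (J(W, D) = (4*D)*(-3) = -12*D)
(J(Y, 8) - 6)² = (-12*8 - 6)² = (-96 - 6)² = (-102)² = 10404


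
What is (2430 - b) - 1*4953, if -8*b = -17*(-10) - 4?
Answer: -10009/4 ≈ -2502.3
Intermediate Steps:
b = -83/4 (b = -(-17*(-10) - 4)/8 = -(170 - 4)/8 = -⅛*166 = -83/4 ≈ -20.750)
(2430 - b) - 1*4953 = (2430 - 1*(-83/4)) - 1*4953 = (2430 + 83/4) - 4953 = 9803/4 - 4953 = -10009/4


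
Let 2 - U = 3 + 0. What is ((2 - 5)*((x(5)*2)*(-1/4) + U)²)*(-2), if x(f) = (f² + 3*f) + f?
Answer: 6627/2 ≈ 3313.5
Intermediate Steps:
x(f) = f² + 4*f
U = -1 (U = 2 - (3 + 0) = 2 - 1*3 = 2 - 3 = -1)
((2 - 5)*((x(5)*2)*(-1/4) + U)²)*(-2) = ((2 - 5)*(((5*(4 + 5))*2)*(-1/4) - 1)²)*(-2) = -3*(((5*9)*2)*(-1*¼) - 1)²*(-2) = -3*((45*2)*(-¼) - 1)²*(-2) = -3*(90*(-¼) - 1)²*(-2) = -3*(-45/2 - 1)²*(-2) = -3*(-47/2)²*(-2) = -3*2209/4*(-2) = -6627/4*(-2) = 6627/2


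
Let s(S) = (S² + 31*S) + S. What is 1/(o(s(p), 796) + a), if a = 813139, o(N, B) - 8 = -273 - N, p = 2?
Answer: 1/812806 ≈ 1.2303e-6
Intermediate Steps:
s(S) = S² + 32*S
o(N, B) = -265 - N (o(N, B) = 8 + (-273 - N) = -265 - N)
1/(o(s(p), 796) + a) = 1/((-265 - 2*(32 + 2)) + 813139) = 1/((-265 - 2*34) + 813139) = 1/((-265 - 1*68) + 813139) = 1/((-265 - 68) + 813139) = 1/(-333 + 813139) = 1/812806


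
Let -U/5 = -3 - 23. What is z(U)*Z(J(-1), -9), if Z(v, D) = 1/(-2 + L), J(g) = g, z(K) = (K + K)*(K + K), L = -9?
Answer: -67600/11 ≈ -6145.5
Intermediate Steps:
U = 130 (U = -5*(-3 - 23) = -5*(-26) = 130)
z(K) = 4*K² (z(K) = (2*K)*(2*K) = 4*K²)
Z(v, D) = -1/11 (Z(v, D) = 1/(-2 - 9) = 1/(-11) = -1/11)
z(U)*Z(J(-1), -9) = (4*130²)*(-1/11) = (4*16900)*(-1/11) = 67600*(-1/11) = -67600/11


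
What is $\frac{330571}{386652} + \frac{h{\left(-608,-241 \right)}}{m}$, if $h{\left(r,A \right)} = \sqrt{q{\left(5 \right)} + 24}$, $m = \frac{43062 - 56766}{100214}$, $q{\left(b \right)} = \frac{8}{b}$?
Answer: $\frac{330571}{386652} - \frac{100214 \sqrt{10}}{8565} \approx -36.145$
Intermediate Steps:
$m = - \frac{6852}{50107}$ ($m = \left(-13704\right) \frac{1}{100214} = - \frac{6852}{50107} \approx -0.13675$)
$h{\left(r,A \right)} = \frac{8 \sqrt{10}}{5}$ ($h{\left(r,A \right)} = \sqrt{\frac{8}{5} + 24} = \sqrt{\frac{128}{5}} = \frac{8 \sqrt{10}}{5}$)
$\frac{330571}{386652} + \frac{h{\left(-608,-241 \right)}}{m} = \frac{330571}{386652} + \frac{\frac{8}{5} \sqrt{10}}{- \frac{6852}{50107}} = 330571 \cdot \frac{1}{386652} + \frac{8 \sqrt{10}}{5} \left(- \frac{50107}{6852}\right) = \frac{330571}{386652} - \frac{100214 \sqrt{10}}{8565}$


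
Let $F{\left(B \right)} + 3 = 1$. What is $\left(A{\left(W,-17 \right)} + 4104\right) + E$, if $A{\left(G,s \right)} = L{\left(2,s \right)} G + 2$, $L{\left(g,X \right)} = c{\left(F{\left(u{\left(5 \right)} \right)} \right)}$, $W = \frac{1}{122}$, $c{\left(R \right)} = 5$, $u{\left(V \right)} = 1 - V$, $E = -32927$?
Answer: $- \frac{3516157}{122} \approx -28821.0$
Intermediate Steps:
$F{\left(B \right)} = -2$ ($F{\left(B \right)} = -3 + 1 = -2$)
$W = \frac{1}{122} \approx 0.0081967$
$L{\left(g,X \right)} = 5$
$A{\left(G,s \right)} = 2 + 5 G$ ($A{\left(G,s \right)} = 5 G + 2 = 2 + 5 G$)
$\left(A{\left(W,-17 \right)} + 4104\right) + E = \left(\left(2 + 5 \cdot \frac{1}{122}\right) + 4104\right) - 32927 = \left(\left(2 + \frac{5}{122}\right) + 4104\right) - 32927 = \left(\frac{249}{122} + 4104\right) - 32927 = \frac{500937}{122} - 32927 = - \frac{3516157}{122}$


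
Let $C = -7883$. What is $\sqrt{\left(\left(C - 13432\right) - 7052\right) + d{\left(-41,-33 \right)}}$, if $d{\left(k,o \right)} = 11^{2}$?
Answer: $i \sqrt{28246} \approx 168.07 i$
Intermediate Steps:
$d{\left(k,o \right)} = 121$
$\sqrt{\left(\left(C - 13432\right) - 7052\right) + d{\left(-41,-33 \right)}} = \sqrt{\left(\left(-7883 - 13432\right) - 7052\right) + 121} = \sqrt{\left(-21315 - 7052\right) + 121} = \sqrt{-28367 + 121} = \sqrt{-28246} = i \sqrt{28246}$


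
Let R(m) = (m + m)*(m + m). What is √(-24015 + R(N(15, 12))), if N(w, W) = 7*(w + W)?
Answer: √118869 ≈ 344.77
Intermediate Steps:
N(w, W) = 7*W + 7*w (N(w, W) = 7*(W + w) = 7*W + 7*w)
R(m) = 4*m² (R(m) = (2*m)*(2*m) = 4*m²)
√(-24015 + R(N(15, 12))) = √(-24015 + 4*(7*12 + 7*15)²) = √(-24015 + 4*(84 + 105)²) = √(-24015 + 4*189²) = √(-24015 + 4*35721) = √(-24015 + 142884) = √118869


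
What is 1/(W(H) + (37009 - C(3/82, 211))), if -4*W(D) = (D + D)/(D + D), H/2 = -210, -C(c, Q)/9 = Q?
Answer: 4/155631 ≈ 2.5702e-5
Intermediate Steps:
C(c, Q) = -9*Q
H = -420 (H = 2*(-210) = -420)
W(D) = -¼ (W(D) = -(D + D)/(4*(D + D)) = -2*D/(4*(2*D)) = -2*D*1/(2*D)/4 = -¼*1 = -¼)
1/(W(H) + (37009 - C(3/82, 211))) = 1/(-¼ + (37009 - (-9)*211)) = 1/(-¼ + (37009 - 1*(-1899))) = 1/(-¼ + (37009 + 1899)) = 1/(-¼ + 38908) = 1/(155631/4) = 4/155631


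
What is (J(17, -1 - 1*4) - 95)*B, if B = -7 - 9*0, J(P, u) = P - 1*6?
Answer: 588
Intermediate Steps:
J(P, u) = -6 + P (J(P, u) = P - 6 = -6 + P)
B = -7 (B = -7 + 0 = -7)
(J(17, -1 - 1*4) - 95)*B = ((-6 + 17) - 95)*(-7) = (11 - 95)*(-7) = -84*(-7) = 588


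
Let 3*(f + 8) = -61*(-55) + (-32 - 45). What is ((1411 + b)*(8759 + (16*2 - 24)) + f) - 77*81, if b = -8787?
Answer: -194011633/3 ≈ -6.4671e+7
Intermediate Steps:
f = 3254/3 (f = -8 + (-61*(-55) + (-32 - 45))/3 = -8 + (3355 - 77)/3 = -8 + (⅓)*3278 = -8 + 3278/3 = 3254/3 ≈ 1084.7)
((1411 + b)*(8759 + (16*2 - 24)) + f) - 77*81 = ((1411 - 8787)*(8759 + (16*2 - 24)) + 3254/3) - 77*81 = (-7376*(8759 + (32 - 24)) + 3254/3) - 6237 = (-7376*(8759 + 8) + 3254/3) - 6237 = (-7376*8767 + 3254/3) - 6237 = (-64665392 + 3254/3) - 6237 = -193992922/3 - 6237 = -194011633/3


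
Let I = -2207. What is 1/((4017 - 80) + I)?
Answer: 1/1730 ≈ 0.00057803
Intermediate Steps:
1/((4017 - 80) + I) = 1/((4017 - 80) - 2207) = 1/(3937 - 2207) = 1/1730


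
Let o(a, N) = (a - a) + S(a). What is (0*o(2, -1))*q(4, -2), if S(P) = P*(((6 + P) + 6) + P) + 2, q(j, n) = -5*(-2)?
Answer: 0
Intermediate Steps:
q(j, n) = 10
S(P) = 2 + P*(12 + 2*P) (S(P) = P*((12 + P) + P) + 2 = P*(12 + 2*P) + 2 = 2 + P*(12 + 2*P))
o(a, N) = 2 + 2*a² + 12*a (o(a, N) = (a - a) + (2 + 2*a² + 12*a) = 0 + (2 + 2*a² + 12*a) = 2 + 2*a² + 12*a)
(0*o(2, -1))*q(4, -2) = (0*(2 + 2*2² + 12*2))*10 = (0*(2 + 2*4 + 24))*10 = (0*(2 + 8 + 24))*10 = (0*34)*10 = 0*10 = 0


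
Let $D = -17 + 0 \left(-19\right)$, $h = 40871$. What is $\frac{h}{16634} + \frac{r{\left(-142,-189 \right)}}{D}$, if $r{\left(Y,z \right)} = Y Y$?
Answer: $- \frac{334713169}{282778} \approx -1183.7$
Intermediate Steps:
$r{\left(Y,z \right)} = Y^{2}$
$D = -17$ ($D = -17 + 0 = -17$)
$\frac{h}{16634} + \frac{r{\left(-142,-189 \right)}}{D} = \frac{40871}{16634} + \frac{\left(-142\right)^{2}}{-17} = 40871 \cdot \frac{1}{16634} + 20164 \left(- \frac{1}{17}\right) = \frac{40871}{16634} - \frac{20164}{17} = - \frac{334713169}{282778}$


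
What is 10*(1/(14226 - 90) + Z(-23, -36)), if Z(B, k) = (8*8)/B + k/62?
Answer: -5467325/162564 ≈ -33.632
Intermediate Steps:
Z(B, k) = 64/B + k/62 (Z(B, k) = 64/B + k*(1/62) = 64/B + k/62)
10*(1/(14226 - 90) + Z(-23, -36)) = 10*(1/(14226 - 90) + (64/(-23) + (1/62)*(-36))) = 10*(1/14136 + (64*(-1/23) - 18/31)) = 10*(1/14136 + (-64/23 - 18/31)) = 10*(1/14136 - 2398/713) = 10*(-1093465/325128) = -5467325/162564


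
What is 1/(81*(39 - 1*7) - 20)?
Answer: 1/2572 ≈ 0.00038880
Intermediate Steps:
1/(81*(39 - 1*7) - 20) = 1/(81*(39 - 7) - 20) = 1/(81*32 - 20) = 1/(2592 - 20) = 1/2572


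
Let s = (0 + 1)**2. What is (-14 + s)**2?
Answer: 169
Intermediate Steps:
s = 1 (s = 1**2 = 1)
(-14 + s)**2 = (-14 + 1)**2 = (-13)**2 = 169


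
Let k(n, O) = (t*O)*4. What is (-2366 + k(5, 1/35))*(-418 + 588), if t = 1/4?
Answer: -2815506/7 ≈ -4.0222e+5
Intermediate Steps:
t = ¼ ≈ 0.25000
k(n, O) = O (k(n, O) = (O/4)*4 = O)
(-2366 + k(5, 1/35))*(-418 + 588) = (-2366 + 1/35)*(-418 + 588) = (-2366 + 1/35)*170 = -82809/35*170 = -2815506/7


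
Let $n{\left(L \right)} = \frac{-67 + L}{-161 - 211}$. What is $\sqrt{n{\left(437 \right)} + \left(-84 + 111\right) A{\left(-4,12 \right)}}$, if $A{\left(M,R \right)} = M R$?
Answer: $\frac{i \sqrt{44870826}}{186} \approx 36.014 i$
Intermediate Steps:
$n{\left(L \right)} = \frac{67}{372} - \frac{L}{372}$ ($n{\left(L \right)} = \frac{-67 + L}{-372} = \left(-67 + L\right) \left(- \frac{1}{372}\right) = \frac{67}{372} - \frac{L}{372}$)
$\sqrt{n{\left(437 \right)} + \left(-84 + 111\right) A{\left(-4,12 \right)}} = \sqrt{\left(\frac{67}{372} - \frac{437}{372}\right) + \left(-84 + 111\right) \left(\left(-4\right) 12\right)} = \sqrt{\left(\frac{67}{372} - \frac{437}{372}\right) + 27 \left(-48\right)} = \sqrt{- \frac{185}{186} - 1296} = \sqrt{- \frac{241241}{186}} = \frac{i \sqrt{44870826}}{186}$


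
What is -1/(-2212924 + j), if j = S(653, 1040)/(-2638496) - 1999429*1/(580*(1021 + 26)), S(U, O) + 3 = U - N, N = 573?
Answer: 57223324320/126631056159375173 ≈ 4.5189e-7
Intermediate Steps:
S(U, O) = -576 + U (S(U, O) = -3 + (U - 1*573) = -3 + (U - 573) = -3 + (-573 + U) = -576 + U)
j = -188411863493/57223324320 (j = (-576 + 653)/(-2638496) - 1999429*1/(580*(1021 + 26)) = 77*(-1/2638496) - 1999429/(580*1047) = -11/376928 - 1999429/607260 = -188411863493/57223324320 ≈ -3.2926)
-1/(-2212924 + j) = -1/(-2212924 - 188411863493/57223324320) = -1/(-126631056159375173/57223324320) = -1*(-57223324320/126631056159375173) = 57223324320/126631056159375173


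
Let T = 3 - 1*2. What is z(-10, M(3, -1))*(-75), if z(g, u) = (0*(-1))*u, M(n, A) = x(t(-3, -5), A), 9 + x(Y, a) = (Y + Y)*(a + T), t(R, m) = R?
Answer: 0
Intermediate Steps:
T = 1 (T = 3 - 2 = 1)
x(Y, a) = -9 + 2*Y*(1 + a) (x(Y, a) = -9 + (Y + Y)*(a + 1) = -9 + (2*Y)*(1 + a) = -9 + 2*Y*(1 + a))
M(n, A) = -15 - 6*A (M(n, A) = -9 + 2*(-3) + 2*(-3)*A = -9 - 6 - 6*A = -15 - 6*A)
z(g, u) = 0 (z(g, u) = 0*u = 0)
z(-10, M(3, -1))*(-75) = 0*(-75) = 0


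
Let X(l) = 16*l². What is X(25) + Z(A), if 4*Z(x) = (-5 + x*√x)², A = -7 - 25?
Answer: 7257/4 + 320*I*√2 ≈ 1814.3 + 452.55*I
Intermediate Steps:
A = -32
Z(x) = (-5 + x^(3/2))²/4 (Z(x) = (-5 + x*√x)²/4 = (-5 + x^(3/2))²/4)
X(25) + Z(A) = 16*25² + (-5 + (-32)^(3/2))²/4 = 16*625 + (-5 - 128*I*√2)²/4 = 10000 + (-5 - 128*I*√2)²/4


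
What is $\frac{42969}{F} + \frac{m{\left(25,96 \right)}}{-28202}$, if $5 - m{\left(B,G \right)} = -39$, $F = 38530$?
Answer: $\frac{605058209}{543311530} \approx 1.1136$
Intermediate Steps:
$m{\left(B,G \right)} = 44$ ($m{\left(B,G \right)} = 5 - -39 = 5 + 39 = 44$)
$\frac{42969}{F} + \frac{m{\left(25,96 \right)}}{-28202} = \frac{42969}{38530} + \frac{44}{-28202} = 42969 \cdot \frac{1}{38530} + 44 \left(- \frac{1}{28202}\right) = \frac{42969}{38530} - \frac{22}{14101} = \frac{605058209}{543311530}$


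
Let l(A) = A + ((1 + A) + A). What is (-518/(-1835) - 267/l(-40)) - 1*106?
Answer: -22595103/218365 ≈ -103.47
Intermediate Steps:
l(A) = 1 + 3*A (l(A) = A + (1 + 2*A) = 1 + 3*A)
(-518/(-1835) - 267/l(-40)) - 1*106 = (-518/(-1835) - 267/(1 + 3*(-40))) - 1*106 = (-518*(-1/1835) - 267/(1 - 120)) - 106 = (518/1835 - 267/(-119)) - 106 = (518/1835 - 267*(-1/119)) - 106 = (518/1835 + 267/119) - 106 = 551587/218365 - 106 = -22595103/218365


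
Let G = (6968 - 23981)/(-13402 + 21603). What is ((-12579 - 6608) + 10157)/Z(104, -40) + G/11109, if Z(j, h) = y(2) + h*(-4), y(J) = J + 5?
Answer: -274226723147/5071506601 ≈ -54.072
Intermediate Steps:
y(J) = 5 + J
G = -17013/8201 ≈ -2.0745
Z(j, h) = 7 - 4*h (Z(j, h) = (5 + 2) + h*(-4) = 7 - 4*h)
((-12579 - 6608) + 10157)/Z(104, -40) + G/11109 = ((-12579 - 6608) + 10157)/(7 - 4*(-40)) - 17013/8201/11109 = (-19187 + 10157)/(7 + 160) - 17013/8201*1/11109 = -9030/167 - 5671/30368303 = -274226723147/5071506601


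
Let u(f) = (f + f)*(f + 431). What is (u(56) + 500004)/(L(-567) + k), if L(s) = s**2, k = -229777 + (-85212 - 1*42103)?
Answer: -554548/35603 ≈ -15.576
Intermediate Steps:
u(f) = 2*f*(431 + f) (u(f) = (2*f)*(431 + f) = 2*f*(431 + f))
k = -357092 (k = -229777 + (-85212 - 42103) = -229777 - 127315 = -357092)
(u(56) + 500004)/(L(-567) + k) = (2*56*(431 + 56) + 500004)/((-567)**2 - 357092) = (2*56*487 + 500004)/(321489 - 357092) = (54544 + 500004)/(-35603) = 554548*(-1/35603) = -554548/35603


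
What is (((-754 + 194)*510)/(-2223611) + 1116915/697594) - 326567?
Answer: -506560762504484113/1551177691934 ≈ -3.2657e+5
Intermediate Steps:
(((-754 + 194)*510)/(-2223611) + 1116915/697594) - 326567 = (-560*510*(-1/2223611) + 1116915*(1/697594)) - 326567 = (-285600*(-1/2223611) + 1116915/697594) - 326567 = (285600/2223611 + 1116915/697594) - 326567 = 2682817326465/1551177691934 - 326567 = -506560762504484113/1551177691934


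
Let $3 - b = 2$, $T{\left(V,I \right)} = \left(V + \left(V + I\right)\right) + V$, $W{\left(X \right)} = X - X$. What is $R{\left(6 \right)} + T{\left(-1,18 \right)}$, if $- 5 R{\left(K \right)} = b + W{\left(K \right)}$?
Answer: $\frac{74}{5} \approx 14.8$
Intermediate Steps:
$W{\left(X \right)} = 0$
$T{\left(V,I \right)} = I + 3 V$ ($T{\left(V,I \right)} = \left(V + \left(I + V\right)\right) + V = \left(I + 2 V\right) + V = I + 3 V$)
$b = 1$ ($b = 3 - 2 = 1$)
$R{\left(K \right)} = - \frac{1}{5}$ ($R{\left(K \right)} = - \frac{1 + 0}{5} = \left(- \frac{1}{5}\right) 1 = - \frac{1}{5}$)
$R{\left(6 \right)} + T{\left(-1,18 \right)} = - \frac{1}{5} + \left(18 + 3 \left(-1\right)\right) = - \frac{1}{5} + \left(18 - 3\right) = - \frac{1}{5} + 15 = \frac{74}{5}$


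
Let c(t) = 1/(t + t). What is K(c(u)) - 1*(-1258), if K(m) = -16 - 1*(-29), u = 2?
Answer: 1271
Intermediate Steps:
c(t) = 1/(2*t)
K(m) = 13 (K(m) = -16 + 29 = 13)
K(c(u)) - 1*(-1258) = 13 - 1*(-1258) = 13 + 1258 = 1271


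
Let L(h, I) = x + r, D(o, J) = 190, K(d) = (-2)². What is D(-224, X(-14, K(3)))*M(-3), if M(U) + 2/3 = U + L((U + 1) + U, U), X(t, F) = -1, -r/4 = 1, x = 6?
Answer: -950/3 ≈ -316.67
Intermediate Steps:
K(d) = 4
r = -4 (r = -4*1 = -4)
L(h, I) = 2 (L(h, I) = 6 - 4 = 2)
M(U) = 4/3 + U (M(U) = -⅔ + (U + 2) = -⅔ + (2 + U) = 4/3 + U)
D(-224, X(-14, K(3)))*M(-3) = 190*(4/3 - 3) = 190*(-5/3) = -950/3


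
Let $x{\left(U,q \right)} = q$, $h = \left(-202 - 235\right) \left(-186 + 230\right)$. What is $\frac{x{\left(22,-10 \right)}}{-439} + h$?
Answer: $- \frac{8441082}{439} \approx -19228.0$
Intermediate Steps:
$h = -19228$ ($h = \left(-437\right) 44 = -19228$)
$\frac{x{\left(22,-10 \right)}}{-439} + h = - \frac{10}{-439} - 19228 = \left(-10\right) \left(- \frac{1}{439}\right) - 19228 = \frac{10}{439} - 19228 = - \frac{8441082}{439}$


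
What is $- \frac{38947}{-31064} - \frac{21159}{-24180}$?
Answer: $\frac{133251803}{62593960} \approx 2.1288$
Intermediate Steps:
$- \frac{38947}{-31064} - \frac{21159}{-24180} = \left(-38947\right) \left(- \frac{1}{31064}\right) - - \frac{7053}{8060} = \frac{38947}{31064} + \frac{7053}{8060} = \frac{133251803}{62593960}$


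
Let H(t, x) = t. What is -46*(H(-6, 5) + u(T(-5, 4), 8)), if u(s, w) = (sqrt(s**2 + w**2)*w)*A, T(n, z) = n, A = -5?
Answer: 276 + 1840*sqrt(89) ≈ 17635.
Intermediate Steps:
u(s, w) = -5*w*sqrt(s**2 + w**2) (u(s, w) = (sqrt(s**2 + w**2)*w)*(-5) = (w*sqrt(s**2 + w**2))*(-5) = -5*w*sqrt(s**2 + w**2))
-46*(H(-6, 5) + u(T(-5, 4), 8)) = -46*(-6 - 5*8*sqrt((-5)**2 + 8**2)) = -46*(-6 - 5*8*sqrt(25 + 64)) = -46*(-6 - 5*8*sqrt(89)) = -46*(-6 - 40*sqrt(89)) = 276 + 1840*sqrt(89)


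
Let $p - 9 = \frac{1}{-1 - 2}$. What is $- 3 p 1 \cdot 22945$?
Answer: $-596570$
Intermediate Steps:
$p = \frac{26}{3}$ ($p = 9 + \frac{1}{-1 - 2} = 9 + \frac{1}{-3} = 9 - \frac{1}{3} = \frac{26}{3} \approx 8.6667$)
$- 3 p 1 \cdot 22945 = \left(-3\right) \frac{26}{3} \cdot 1 \cdot 22945 = \left(-26\right) 1 \cdot 22945 = \left(-26\right) 22945 = -596570$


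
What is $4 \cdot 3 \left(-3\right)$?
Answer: $-36$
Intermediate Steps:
$4 \cdot 3 \left(-3\right) = 12 \left(-3\right) = -36$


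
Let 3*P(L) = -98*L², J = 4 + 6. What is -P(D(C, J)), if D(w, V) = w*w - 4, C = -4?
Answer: 4704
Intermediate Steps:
J = 10
D(w, V) = -4 + w² (D(w, V) = w² - 4 = -4 + w²)
P(L) = -98*L²/3 (P(L) = (-98*L²)/3 = -98*L²/3)
-P(D(C, J)) = -(-98)*(-4 + (-4)²)²/3 = -(-98)*(-4 + 16)²/3 = -(-98)*12²/3 = -(-98)*144/3 = -1*(-4704) = 4704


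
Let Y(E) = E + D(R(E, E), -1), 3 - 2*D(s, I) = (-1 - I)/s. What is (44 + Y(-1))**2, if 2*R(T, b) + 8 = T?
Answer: 7921/4 ≈ 1980.3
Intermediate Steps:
R(T, b) = -4 + T/2
D(s, I) = 3/2 - (-1 - I)/(2*s)
Y(E) = E + (-12 + 3*E/2)/(2*(-4 + E/2)) (Y(E) = E + (1 - 1 + 3*(-4 + E/2))/(2*(-4 + E/2)) = E + (1 - 1 + (-12 + 3*E/2))/(2*(-4 + E/2)) = E + (-12 + 3*E/2)/(2*(-4 + E/2)))
(44 + Y(-1))**2 = (44 + (3/2 - 1))**2 = (44 + 1/2)**2 = (89/2)**2 = 7921/4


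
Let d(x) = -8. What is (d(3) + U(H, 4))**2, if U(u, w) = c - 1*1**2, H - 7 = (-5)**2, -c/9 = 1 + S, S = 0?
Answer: 324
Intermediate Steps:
c = -9 (c = -9*(1 + 0) = -9*1 = -9)
H = 32 (H = 7 + (-5)**2 = 7 + 25 = 32)
U(u, w) = -10 (U(u, w) = -9 - 1*1**2 = -9 - 1*1 = -9 - 1 = -10)
(d(3) + U(H, 4))**2 = (-8 - 10)**2 = (-18)**2 = 324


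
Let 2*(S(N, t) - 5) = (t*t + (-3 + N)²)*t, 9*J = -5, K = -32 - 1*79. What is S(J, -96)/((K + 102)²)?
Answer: -11960185/2187 ≈ -5468.8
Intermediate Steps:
K = -111 (K = -32 - 79 = -111)
J = -5/9 (J = (⅑)*(-5) = -5/9 ≈ -0.55556)
S(N, t) = 5 + t*(t² + (-3 + N)²)/2 (S(N, t) = 5 + ((t*t + (-3 + N)²)*t)/2 = 5 + ((t² + (-3 + N)²)*t)/2 = 5 + (t*(t² + (-3 + N)²))/2 = 5 + t*(t² + (-3 + N)²)/2)
S(J, -96)/((K + 102)²) = (5 + (½)*(-96)³ + (½)*(-96)*(-3 - 5/9)²)/((-111 + 102)²) = (5 + (½)*(-884736) + (½)*(-96)*(-32/9)²)/((-9)²) = (5 - 442368 + (½)*(-96)*(1024/81))/81 = (5 - 442368 - 16384/27)*(1/81) = -11960185/27*1/81 = -11960185/2187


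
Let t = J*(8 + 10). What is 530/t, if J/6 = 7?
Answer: 265/378 ≈ 0.70106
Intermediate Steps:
J = 42 (J = 6*7 = 42)
t = 756 (t = 42*(8 + 10) = 42*18 = 756)
530/t = 530/756 = 530*(1/756) = 265/378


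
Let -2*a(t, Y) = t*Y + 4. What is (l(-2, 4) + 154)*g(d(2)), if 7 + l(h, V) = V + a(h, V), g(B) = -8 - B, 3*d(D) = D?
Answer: -1326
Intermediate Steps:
d(D) = D/3
a(t, Y) = -2 - Y*t/2 (a(t, Y) = -(t*Y + 4)/2 = -(Y*t + 4)/2 = -(4 + Y*t)/2 = -2 - Y*t/2)
l(h, V) = -9 + V - V*h/2 (l(h, V) = -7 + (V + (-2 - V*h/2)) = -7 + (-2 + V - V*h/2) = -9 + V - V*h/2)
(l(-2, 4) + 154)*g(d(2)) = ((-9 + 4 - ½*4*(-2)) + 154)*(-8 - 2/3) = ((-9 + 4 + 4) + 154)*(-8 - 1*⅔) = (-1 + 154)*(-8 - ⅔) = 153*(-26/3) = -1326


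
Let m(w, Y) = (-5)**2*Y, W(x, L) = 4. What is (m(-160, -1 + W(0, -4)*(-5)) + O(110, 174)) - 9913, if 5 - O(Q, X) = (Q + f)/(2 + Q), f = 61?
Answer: -1168667/112 ≈ -10435.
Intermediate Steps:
m(w, Y) = 25*Y
O(Q, X) = 5 - (61 + Q)/(2 + Q) (O(Q, X) = 5 - (Q + 61)/(2 + Q) = 5 - (61 + Q)/(2 + Q))
(m(-160, -1 + W(0, -4)*(-5)) + O(110, 174)) - 9913 = (25*(-1 + 4*(-5)) + (-51 + 4*110)/(2 + 110)) - 9913 = (25*(-1 - 20) + (-51 + 440)/112) - 9913 = (25*(-21) + (1/112)*389) - 9913 = (-525 + 389/112) - 9913 = -58411/112 - 9913 = -1168667/112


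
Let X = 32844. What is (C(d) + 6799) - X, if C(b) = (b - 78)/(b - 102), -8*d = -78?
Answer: -3203444/123 ≈ -26044.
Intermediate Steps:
d = 39/4 (d = -⅛*(-78) = 39/4 ≈ 9.7500)
C(b) = (-78 + b)/(-102 + b)
(C(d) + 6799) - X = ((-78 + 39/4)/(-102 + 39/4) + 6799) - 1*32844 = (-273/4/(-369/4) + 6799) - 32844 = (-4/369*(-273/4) + 6799) - 32844 = (91/123 + 6799) - 32844 = 836368/123 - 32844 = -3203444/123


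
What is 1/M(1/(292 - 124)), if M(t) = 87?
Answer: 1/87 ≈ 0.011494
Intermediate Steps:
1/M(1/(292 - 124)) = 1/87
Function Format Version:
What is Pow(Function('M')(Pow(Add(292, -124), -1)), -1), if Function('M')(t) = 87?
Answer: Rational(1, 87) ≈ 0.011494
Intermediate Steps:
Pow(Function('M')(Pow(Add(292, -124), -1)), -1) = Pow(87, -1) = Rational(1, 87)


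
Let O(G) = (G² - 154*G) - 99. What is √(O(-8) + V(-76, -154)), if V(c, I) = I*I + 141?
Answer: √25054 ≈ 158.28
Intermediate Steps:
V(c, I) = 141 + I² (V(c, I) = I² + 141 = 141 + I²)
O(G) = -99 + G² - 154*G
√(O(-8) + V(-76, -154)) = √((-99 + (-8)² - 154*(-8)) + (141 + (-154)²)) = √((-99 + 64 + 1232) + (141 + 23716)) = √(1197 + 23857) = √25054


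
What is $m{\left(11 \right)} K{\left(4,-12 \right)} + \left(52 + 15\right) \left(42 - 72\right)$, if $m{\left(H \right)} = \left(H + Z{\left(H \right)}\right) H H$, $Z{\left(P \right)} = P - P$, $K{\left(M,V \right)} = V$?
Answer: $-17982$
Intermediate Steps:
$Z{\left(P \right)} = 0$
$m{\left(H \right)} = H^{3}$ ($m{\left(H \right)} = \left(H + 0\right) H H = H H H = H^{2} H = H^{3}$)
$m{\left(11 \right)} K{\left(4,-12 \right)} + \left(52 + 15\right) \left(42 - 72\right) = 11^{3} \left(-12\right) + \left(52 + 15\right) \left(42 - 72\right) = 1331 \left(-12\right) + 67 \left(-30\right) = -15972 - 2010 = -17982$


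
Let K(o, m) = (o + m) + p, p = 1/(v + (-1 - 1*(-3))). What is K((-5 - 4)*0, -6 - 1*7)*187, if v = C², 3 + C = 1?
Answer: -14399/6 ≈ -2399.8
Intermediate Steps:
C = -2 (C = -3 + 1 = -2)
v = 4 (v = (-2)² = 4)
p = ⅙ (p = 1/(4 + (-1 - 1*(-3))) = 1/(4 + (-1 + 3)) = 1/(4 + 2) = 1/6 = ⅙ ≈ 0.16667)
K(o, m) = ⅙ + m + o (K(o, m) = (o + m) + ⅙ = (m + o) + ⅙ = ⅙ + m + o)
K((-5 - 4)*0, -6 - 1*7)*187 = (⅙ + (-6 - 1*7) + (-5 - 4)*0)*187 = (⅙ + (-6 - 7) - 9*0)*187 = (⅙ - 13 + 0)*187 = -77/6*187 = -14399/6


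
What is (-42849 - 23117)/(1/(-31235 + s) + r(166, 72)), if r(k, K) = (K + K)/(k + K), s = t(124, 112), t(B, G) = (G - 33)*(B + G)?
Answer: -98838770814/906433 ≈ -1.0904e+5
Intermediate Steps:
t(B, G) = (-33 + G)*(B + G)
s = 18644 (s = 112² - 33*124 - 33*112 + 124*112 = 12544 - 4092 - 3696 + 13888 = 18644)
r(k, K) = 2*K/(K + k) (r(k, K) = (2*K)/(K + k) = 2*K/(K + k))
(-42849 - 23117)/(1/(-31235 + s) + r(166, 72)) = (-42849 - 23117)/(1/(-31235 + 18644) + 2*72/(72 + 166)) = -65966/(1/(-12591) + 2*72/238) = -65966/(-1/12591 + 2*72*(1/238)) = -65966/(-1/12591 + 72/119) = -65966/906433/1498329 = -65966*1498329/906433 = -98838770814/906433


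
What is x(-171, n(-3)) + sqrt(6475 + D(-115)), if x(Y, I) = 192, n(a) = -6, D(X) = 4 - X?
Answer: 192 + sqrt(6594) ≈ 273.20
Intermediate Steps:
x(-171, n(-3)) + sqrt(6475 + D(-115)) = 192 + sqrt(6475 + (4 - 1*(-115))) = 192 + sqrt(6475 + (4 + 115)) = 192 + sqrt(6475 + 119) = 192 + sqrt(6594)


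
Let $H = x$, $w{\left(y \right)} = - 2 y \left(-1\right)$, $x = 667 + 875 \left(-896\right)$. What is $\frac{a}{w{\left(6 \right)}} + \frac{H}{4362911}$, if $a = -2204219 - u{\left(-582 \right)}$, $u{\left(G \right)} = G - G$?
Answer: $- \frac{9616820721505}{52354932} \approx -1.8369 \cdot 10^{5}$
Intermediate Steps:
$u{\left(G \right)} = 0$
$x = -783333$ ($x = 667 - 784000 = -783333$)
$a = -2204219$ ($a = -2204219 - 0 = -2204219 + 0 = -2204219$)
$w{\left(y \right)} = 2 y$
$H = -783333$
$\frac{a}{w{\left(6 \right)}} + \frac{H}{4362911} = - \frac{2204219}{2 \cdot 6} - \frac{783333}{4362911} = - \frac{2204219}{12} - \frac{783333}{4362911} = - \frac{9616820721505}{52354932}$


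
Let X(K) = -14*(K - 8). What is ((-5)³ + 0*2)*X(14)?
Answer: 10500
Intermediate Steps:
X(K) = 112 - 14*K (X(K) = -14*(-8 + K) = 112 - 14*K)
((-5)³ + 0*2)*X(14) = ((-5)³ + 0*2)*(112 - 14*14) = (-125 + 0)*(112 - 196) = -125*(-84) = 10500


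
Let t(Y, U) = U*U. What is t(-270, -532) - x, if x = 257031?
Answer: 25993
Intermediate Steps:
t(Y, U) = U**2
t(-270, -532) - x = (-532)**2 - 1*257031 = 283024 - 257031 = 25993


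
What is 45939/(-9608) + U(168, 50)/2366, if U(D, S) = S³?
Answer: 546154163/11366264 ≈ 48.050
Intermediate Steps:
45939/(-9608) + U(168, 50)/2366 = 45939/(-9608) + 50³/2366 = 45939*(-1/9608) + 125000*(1/2366) = -45939/9608 + 62500/1183 = 546154163/11366264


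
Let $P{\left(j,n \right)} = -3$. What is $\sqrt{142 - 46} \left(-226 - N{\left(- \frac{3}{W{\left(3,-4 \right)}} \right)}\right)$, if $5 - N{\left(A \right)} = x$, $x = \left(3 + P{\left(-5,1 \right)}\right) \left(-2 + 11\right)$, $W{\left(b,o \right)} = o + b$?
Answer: $- 924 \sqrt{6} \approx -2263.3$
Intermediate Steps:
$W{\left(b,o \right)} = b + o$
$x = 0$ ($x = \left(3 - 3\right) \left(-2 + 11\right) = 0 \cdot 9 = 0$)
$N{\left(A \right)} = 5$ ($N{\left(A \right)} = 5 - 0 = 5 + 0 = 5$)
$\sqrt{142 - 46} \left(-226 - N{\left(- \frac{3}{W{\left(3,-4 \right)}} \right)}\right) = \sqrt{142 - 46} \left(-226 - 5\right) = \sqrt{96} \left(-226 - 5\right) = 4 \sqrt{6} \left(-231\right) = - 924 \sqrt{6}$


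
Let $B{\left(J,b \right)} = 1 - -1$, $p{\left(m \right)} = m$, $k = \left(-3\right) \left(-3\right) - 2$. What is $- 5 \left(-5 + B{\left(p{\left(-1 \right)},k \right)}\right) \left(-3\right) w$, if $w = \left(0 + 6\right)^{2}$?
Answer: $-1620$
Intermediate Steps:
$k = 7$ ($k = 9 - 2 = 7$)
$B{\left(J,b \right)} = 2$ ($B{\left(J,b \right)} = 1 + 1 = 2$)
$w = 36$ ($w = 6^{2} = 36$)
$- 5 \left(-5 + B{\left(p{\left(-1 \right)},k \right)}\right) \left(-3\right) w = - 5 \left(-5 + 2\right) \left(-3\right) 36 = \left(-5\right) \left(-3\right) \left(-3\right) 36 = 15 \left(-3\right) 36 = \left(-45\right) 36 = -1620$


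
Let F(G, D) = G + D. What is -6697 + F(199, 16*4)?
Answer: -6434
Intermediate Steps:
F(G, D) = D + G
-6697 + F(199, 16*4) = -6697 + (16*4 + 199) = -6697 + (64 + 199) = -6697 + 263 = -6434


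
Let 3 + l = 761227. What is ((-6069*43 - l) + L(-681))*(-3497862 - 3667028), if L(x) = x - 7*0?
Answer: 7328765364080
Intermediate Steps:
l = 761224 (l = -3 + 761227 = 761224)
L(x) = x (L(x) = x + 0 = x)
((-6069*43 - l) + L(-681))*(-3497862 - 3667028) = ((-6069*43 - 1*761224) - 681)*(-3497862 - 3667028) = ((-260967 - 761224) - 681)*(-7164890) = (-1022191 - 681)*(-7164890) = -1022872*(-7164890) = 7328765364080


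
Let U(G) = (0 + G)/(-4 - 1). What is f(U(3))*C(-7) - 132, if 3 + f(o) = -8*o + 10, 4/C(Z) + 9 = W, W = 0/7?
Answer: -6176/45 ≈ -137.24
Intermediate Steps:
U(G) = -G/5 (U(G) = G/(-5) = G*(-⅕) = -G/5)
W = 0 (W = 0*(⅐) = 0)
C(Z) = -4/9 (C(Z) = 4/(-9 + 0) = 4/(-9) = 4*(-⅑) = -4/9)
f(o) = 7 - 8*o (f(o) = -3 + (-8*o + 10) = -3 + (10 - 8*o) = 7 - 8*o)
f(U(3))*C(-7) - 132 = (7 - (-8)*3/5)*(-4/9) - 132 = (7 - 8*(-⅗))*(-4/9) - 132 = (7 + 24/5)*(-4/9) - 132 = (59/5)*(-4/9) - 132 = -236/45 - 132 = -6176/45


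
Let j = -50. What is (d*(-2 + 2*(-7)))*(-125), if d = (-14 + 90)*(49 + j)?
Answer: -152000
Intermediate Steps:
d = -76 (d = (-14 + 90)*(49 - 50) = 76*(-1) = -76)
(d*(-2 + 2*(-7)))*(-125) = -76*(-2 + 2*(-7))*(-125) = -76*(-2 - 14)*(-125) = -76*(-16)*(-125) = 1216*(-125) = -152000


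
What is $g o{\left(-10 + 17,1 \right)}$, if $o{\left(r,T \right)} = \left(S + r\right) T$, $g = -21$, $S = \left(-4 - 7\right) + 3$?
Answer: $21$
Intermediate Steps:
$S = -8$ ($S = \left(-4 - 7\right) + 3 = -11 + 3 = -8$)
$o{\left(r,T \right)} = T \left(-8 + r\right)$ ($o{\left(r,T \right)} = \left(-8 + r\right) T = T \left(-8 + r\right)$)
$g o{\left(-10 + 17,1 \right)} = - 21 \cdot 1 \left(-8 + \left(-10 + 17\right)\right) = - 21 \cdot 1 \left(-8 + 7\right) = - 21 \cdot 1 \left(-1\right) = \left(-21\right) \left(-1\right) = 21$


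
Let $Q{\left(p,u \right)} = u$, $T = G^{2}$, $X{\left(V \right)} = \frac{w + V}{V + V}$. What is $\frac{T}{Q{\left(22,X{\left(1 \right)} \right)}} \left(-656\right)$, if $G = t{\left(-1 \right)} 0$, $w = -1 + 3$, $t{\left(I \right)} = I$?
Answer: $0$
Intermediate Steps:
$w = 2$
$G = 0$ ($G = \left(-1\right) 0 = 0$)
$X{\left(V \right)} = \frac{2 + V}{2 V}$ ($X{\left(V \right)} = \frac{2 + V}{V + V} = \frac{2 + V}{2 V}$)
$T = 0$ ($T = 0^{2} = 0$)
$\frac{T}{Q{\left(22,X{\left(1 \right)} \right)}} \left(-656\right) = \frac{0}{\frac{1}{2} \cdot 1^{-1} \left(2 + 1\right)} \left(-656\right) = \frac{0}{\frac{1}{2} \cdot 1 \cdot 3} \left(-656\right) = \frac{0}{\frac{3}{2}} \left(-656\right) = 0 \cdot \frac{2}{3} \left(-656\right) = 0 \left(-656\right) = 0$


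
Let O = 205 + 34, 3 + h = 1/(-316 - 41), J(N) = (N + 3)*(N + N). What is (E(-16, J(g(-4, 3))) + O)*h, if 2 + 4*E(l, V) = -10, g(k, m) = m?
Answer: -252992/357 ≈ -708.66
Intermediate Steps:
J(N) = 2*N*(3 + N) (J(N) = (3 + N)*(2*N) = 2*N*(3 + N))
h = -1072/357 (h = -3 + 1/(-316 - 41) = -3 + 1/(-357) = -3 - 1/357 = -1072/357 ≈ -3.0028)
O = 239
E(l, V) = -3 (E(l, V) = -½ + (¼)*(-10) = -½ - 5/2 = -3)
(E(-16, J(g(-4, 3))) + O)*h = (-3 + 239)*(-1072/357) = 236*(-1072/357) = -252992/357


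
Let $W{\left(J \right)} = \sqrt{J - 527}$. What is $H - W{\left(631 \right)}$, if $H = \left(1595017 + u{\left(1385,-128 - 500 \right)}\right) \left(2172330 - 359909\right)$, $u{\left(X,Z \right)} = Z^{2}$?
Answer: $3605632149821 - 2 \sqrt{26} \approx 3.6056 \cdot 10^{12}$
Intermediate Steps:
$W{\left(J \right)} = \sqrt{-527 + J}$
$H = 3605632149821$ ($H = \left(1595017 + \left(-128 - 500\right)^{2}\right) \left(2172330 - 359909\right) = \left(1595017 + \left(-628\right)^{2}\right) 1812421 = \left(1595017 + 394384\right) 1812421 = 1989401 \cdot 1812421 = 3605632149821$)
$H - W{\left(631 \right)} = 3605632149821 - \sqrt{-527 + 631} = 3605632149821 - \sqrt{104} = 3605632149821 - 2 \sqrt{26}$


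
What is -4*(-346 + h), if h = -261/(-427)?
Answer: 589924/427 ≈ 1381.6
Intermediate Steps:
h = 261/427 (h = -261*(-1/427) = 261/427 ≈ 0.61124)
-4*(-346 + h) = -4*(-346 + 261/427) = -4*(-147481/427) = 589924/427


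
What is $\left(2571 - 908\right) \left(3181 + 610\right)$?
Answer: $6304433$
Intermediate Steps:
$\left(2571 - 908\right) \left(3181 + 610\right) = 1663 \cdot 3791 = 6304433$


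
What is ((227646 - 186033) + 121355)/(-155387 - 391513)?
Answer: -40742/136725 ≈ -0.29799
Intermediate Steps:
((227646 - 186033) + 121355)/(-155387 - 391513) = (41613 + 121355)/(-546900) = 162968*(-1/546900) = -40742/136725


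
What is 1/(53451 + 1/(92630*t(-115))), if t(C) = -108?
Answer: 10004040/534725942039 ≈ 1.8709e-5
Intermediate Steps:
1/(53451 + 1/(92630*t(-115))) = 1/(53451 + 1/(92630*(-108))) = 1/(53451 + (1/92630)*(-1/108)) = 1/(53451 - 1/10004040) = 1/(534725942039/10004040) = 10004040/534725942039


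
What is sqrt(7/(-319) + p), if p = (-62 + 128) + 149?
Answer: sqrt(21876382)/319 ≈ 14.662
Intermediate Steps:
p = 215 (p = 66 + 149 = 215)
sqrt(7/(-319) + p) = sqrt(7/(-319) + 215) = sqrt(7*(-1/319) + 215) = sqrt(-7/319 + 215) = sqrt(68578/319) = sqrt(21876382)/319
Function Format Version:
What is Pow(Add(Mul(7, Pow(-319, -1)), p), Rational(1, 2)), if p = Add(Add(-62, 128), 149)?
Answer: Mul(Rational(1, 319), Pow(21876382, Rational(1, 2))) ≈ 14.662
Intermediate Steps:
p = 215 (p = Add(66, 149) = 215)
Pow(Add(Mul(7, Pow(-319, -1)), p), Rational(1, 2)) = Pow(Add(Mul(7, Pow(-319, -1)), 215), Rational(1, 2)) = Pow(Add(Mul(7, Rational(-1, 319)), 215), Rational(1, 2)) = Pow(Add(Rational(-7, 319), 215), Rational(1, 2)) = Pow(Rational(68578, 319), Rational(1, 2)) = Mul(Rational(1, 319), Pow(21876382, Rational(1, 2)))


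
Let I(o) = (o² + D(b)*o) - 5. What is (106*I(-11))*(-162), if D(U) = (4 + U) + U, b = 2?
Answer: -480816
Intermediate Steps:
D(U) = 4 + 2*U
I(o) = -5 + o² + 8*o (I(o) = (o² + (4 + 2*2)*o) - 5 = (o² + (4 + 4)*o) - 5 = (o² + 8*o) - 5 = -5 + o² + 8*o)
(106*I(-11))*(-162) = (106*(-5 + (-11)² + 8*(-11)))*(-162) = (106*(-5 + 121 - 88))*(-162) = (106*28)*(-162) = 2968*(-162) = -480816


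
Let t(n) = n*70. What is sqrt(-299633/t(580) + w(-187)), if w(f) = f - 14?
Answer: I*sqrt(3434854598)/4060 ≈ 14.435*I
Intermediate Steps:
t(n) = 70*n
w(f) = -14 + f
sqrt(-299633/t(580) + w(-187)) = sqrt(-299633/(70*580) + (-14 - 187)) = sqrt(-299633/40600 - 201) = sqrt(-8460233/40600) = I*sqrt(3434854598)/4060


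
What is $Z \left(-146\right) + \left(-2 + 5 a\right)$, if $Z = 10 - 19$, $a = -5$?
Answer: $1287$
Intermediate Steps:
$Z = -9$
$Z \left(-146\right) + \left(-2 + 5 a\right) = \left(-9\right) \left(-146\right) + \left(-2 + 5 \left(-5\right)\right) = 1314 - 27 = 1287$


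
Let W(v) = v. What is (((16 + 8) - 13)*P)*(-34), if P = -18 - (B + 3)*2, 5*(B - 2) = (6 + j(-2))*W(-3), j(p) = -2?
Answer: 43384/5 ≈ 8676.8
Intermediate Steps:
B = -⅖ (B = 2 + ((6 - 2)*(-3))/5 = 2 + (4*(-3))/5 = 2 + (⅕)*(-12) = 2 - 12/5 = -⅖ ≈ -0.40000)
P = -116/5 (P = -18 - (-⅖ + 3)*2 = -18 - 13*2/5 = -18 - 1*26/5 = -18 - 26/5 = -116/5 ≈ -23.200)
(((16 + 8) - 13)*P)*(-34) = (((16 + 8) - 13)*(-116/5))*(-34) = ((24 - 13)*(-116/5))*(-34) = (11*(-116/5))*(-34) = -1276/5*(-34) = 43384/5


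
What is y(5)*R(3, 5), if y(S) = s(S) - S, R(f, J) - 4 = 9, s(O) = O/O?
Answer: -52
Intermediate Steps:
s(O) = 1
R(f, J) = 13 (R(f, J) = 4 + 9 = 13)
y(S) = 1 - S
y(5)*R(3, 5) = (1 - 1*5)*13 = (1 - 5)*13 = -4*13 = -52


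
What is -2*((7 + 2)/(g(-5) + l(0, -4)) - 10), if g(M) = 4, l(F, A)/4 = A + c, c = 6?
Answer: 37/2 ≈ 18.500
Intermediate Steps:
l(F, A) = 24 + 4*A (l(F, A) = 4*(A + 6) = 4*(6 + A) = 24 + 4*A)
-2*((7 + 2)/(g(-5) + l(0, -4)) - 10) = -2*((7 + 2)/(4 + (24 + 4*(-4))) - 10) = -2*(9/(4 + (24 - 16)) - 10) = -2*(9/(4 + 8) - 10) = -2*(9/12 - 10) = -2*(9*(1/12) - 10) = -2*(¾ - 10) = -2*(-37/4) = 37/2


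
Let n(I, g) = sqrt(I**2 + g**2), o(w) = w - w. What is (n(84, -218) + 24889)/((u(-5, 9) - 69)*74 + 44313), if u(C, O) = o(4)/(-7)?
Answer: 24889/39207 + 2*sqrt(13645)/39207 ≈ 0.64077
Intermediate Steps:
o(w) = 0
u(C, O) = 0 (u(C, O) = 0/(-7) = 0*(-1/7) = 0)
(n(84, -218) + 24889)/((u(-5, 9) - 69)*74 + 44313) = (sqrt(84**2 + (-218)**2) + 24889)/((0 - 69)*74 + 44313) = (sqrt(7056 + 47524) + 24889)/(-69*74 + 44313) = (sqrt(54580) + 24889)/(-5106 + 44313) = (2*sqrt(13645) + 24889)/39207 = (24889 + 2*sqrt(13645))*(1/39207) = 24889/39207 + 2*sqrt(13645)/39207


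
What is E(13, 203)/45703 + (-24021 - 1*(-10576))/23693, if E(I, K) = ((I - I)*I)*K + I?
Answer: -614168826/1082841179 ≈ -0.56718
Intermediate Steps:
E(I, K) = I (E(I, K) = (0*I)*K + I = 0*K + I = 0 + I = I)
E(13, 203)/45703 + (-24021 - 1*(-10576))/23693 = 13/45703 + (-24021 - 1*(-10576))/23693 = 13*(1/45703) + (-24021 + 10576)*(1/23693) = 13/45703 - 13445*1/23693 = 13/45703 - 13445/23693 = -614168826/1082841179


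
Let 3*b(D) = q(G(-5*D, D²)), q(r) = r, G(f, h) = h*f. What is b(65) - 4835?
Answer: -1387630/3 ≈ -4.6254e+5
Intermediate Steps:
G(f, h) = f*h
b(D) = -5*D³/3 (b(D) = ((-5*D)*D²)/3 = (-5*D³)/3 = -5*D³/3)
b(65) - 4835 = -5/3*65³ - 4835 = -5/3*274625 - 4835 = -1373125/3 - 4835 = -1387630/3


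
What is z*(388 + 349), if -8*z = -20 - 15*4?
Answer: 7370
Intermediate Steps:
z = 10 (z = -(-20 - 15*4)/8 = -(-20 - 1*60)/8 = -(-20 - 60)/8 = -⅛*(-80) = 10)
z*(388 + 349) = 10*(388 + 349) = 10*737 = 7370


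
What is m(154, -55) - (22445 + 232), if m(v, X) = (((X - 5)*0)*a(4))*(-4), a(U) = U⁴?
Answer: -22677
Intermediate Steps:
m(v, X) = 0 (m(v, X) = (((X - 5)*0)*4⁴)*(-4) = (((-5 + X)*0)*256)*(-4) = (0*256)*(-4) = 0*(-4) = 0)
m(154, -55) - (22445 + 232) = 0 - (22445 + 232) = 0 - 1*22677 = 0 - 22677 = -22677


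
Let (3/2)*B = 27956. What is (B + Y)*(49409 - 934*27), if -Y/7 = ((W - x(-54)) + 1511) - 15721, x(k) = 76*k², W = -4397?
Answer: 123388493645/3 ≈ 4.1129e+10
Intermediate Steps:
B = 55912/3 (B = (⅔)*27956 = 55912/3 ≈ 18637.)
Y = 1681561 (Y = -7*(((-4397 - 76*(-54)²) + 1511) - 15721) = -7*(((-4397 - 76*2916) + 1511) - 15721) = -7*(((-4397 - 1*221616) + 1511) - 15721) = -7*(((-4397 - 221616) + 1511) - 15721) = -7*((-226013 + 1511) - 15721) = -7*(-224502 - 15721) = -7*(-240223) = 1681561)
(B + Y)*(49409 - 934*27) = (55912/3 + 1681561)*(49409 - 934*27) = 5100595*(49409 - 25218)/3 = (5100595/3)*24191 = 123388493645/3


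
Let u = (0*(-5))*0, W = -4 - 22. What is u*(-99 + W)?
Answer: 0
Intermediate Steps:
W = -26
u = 0 (u = 0*0 = 0)
u*(-99 + W) = 0*(-99 - 26) = 0*(-125) = 0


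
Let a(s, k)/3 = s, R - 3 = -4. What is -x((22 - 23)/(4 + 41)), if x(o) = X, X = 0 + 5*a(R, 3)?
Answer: 15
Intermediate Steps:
R = -1 (R = 3 - 4 = -1)
a(s, k) = 3*s
X = -15 (X = 0 + 5*(3*(-1)) = 0 + 5*(-3) = 0 - 15 = -15)
x(o) = -15
-x((22 - 23)/(4 + 41)) = -1*(-15) = 15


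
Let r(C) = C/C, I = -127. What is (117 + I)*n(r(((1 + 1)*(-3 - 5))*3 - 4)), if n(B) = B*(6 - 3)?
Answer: -30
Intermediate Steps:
r(C) = 1
n(B) = 3*B (n(B) = B*3 = 3*B)
(117 + I)*n(r(((1 + 1)*(-3 - 5))*3 - 4)) = (117 - 127)*(3*1) = -10*3 = -30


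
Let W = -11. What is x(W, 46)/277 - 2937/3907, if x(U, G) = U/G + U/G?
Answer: -18754604/24891497 ≈ -0.75345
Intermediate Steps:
x(U, G) = 2*U/G
x(W, 46)/277 - 2937/3907 = (2*(-11)/46)/277 - 2937/3907 = (2*(-11)*(1/46))*(1/277) - 2937*1/3907 = -11/23*1/277 - 2937/3907 = -11/6371 - 2937/3907 = -18754604/24891497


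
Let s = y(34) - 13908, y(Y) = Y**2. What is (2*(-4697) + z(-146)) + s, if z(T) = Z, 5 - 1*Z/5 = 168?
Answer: -22961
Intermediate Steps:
Z = -815 (Z = 25 - 5*168 = 25 - 840 = -815)
z(T) = -815
s = -12752 (s = 34**2 - 13908 = 1156 - 13908 = -12752)
(2*(-4697) + z(-146)) + s = (2*(-4697) - 815) - 12752 = (-9394 - 815) - 12752 = -10209 - 12752 = -22961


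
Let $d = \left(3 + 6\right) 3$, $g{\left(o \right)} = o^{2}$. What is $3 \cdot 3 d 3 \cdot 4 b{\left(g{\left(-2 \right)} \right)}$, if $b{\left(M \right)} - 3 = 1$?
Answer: $11664$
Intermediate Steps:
$b{\left(M \right)} = 4$ ($b{\left(M \right)} = 3 + 1 = 4$)
$d = 27$ ($d = 9 \cdot 3 = 27$)
$3 \cdot 3 d 3 \cdot 4 b{\left(g{\left(-2 \right)} \right)} = 3 \cdot 3 \cdot 27 \cdot 3 \cdot 4 \cdot 4 = 3 \cdot 81 \cdot 3 \cdot 4 \cdot 4 = 3 \cdot 243 \cdot 4 \cdot 4 = 3 \cdot 972 \cdot 4 = 3 \cdot 3888 = 11664$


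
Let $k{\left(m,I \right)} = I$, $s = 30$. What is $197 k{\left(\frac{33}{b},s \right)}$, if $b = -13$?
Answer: $5910$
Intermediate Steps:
$197 k{\left(\frac{33}{b},s \right)} = 197 \cdot 30 = 5910$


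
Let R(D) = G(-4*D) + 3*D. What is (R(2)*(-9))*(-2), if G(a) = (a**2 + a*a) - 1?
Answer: 2394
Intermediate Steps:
G(a) = -1 + 2*a**2 (G(a) = (a**2 + a**2) - 1 = 2*a**2 - 1 = -1 + 2*a**2)
R(D) = -1 + 3*D + 32*D**2 (R(D) = (-1 + 2*(-4*D)**2) + 3*D = (-1 + 2*(16*D**2)) + 3*D = (-1 + 32*D**2) + 3*D = -1 + 3*D + 32*D**2)
(R(2)*(-9))*(-2) = ((-1 + 3*2 + 32*2**2)*(-9))*(-2) = ((-1 + 6 + 32*4)*(-9))*(-2) = ((-1 + 6 + 128)*(-9))*(-2) = (133*(-9))*(-2) = -1197*(-2) = 2394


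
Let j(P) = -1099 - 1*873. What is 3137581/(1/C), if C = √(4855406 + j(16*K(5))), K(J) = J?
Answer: 3137581*√4853434 ≈ 6.9123e+9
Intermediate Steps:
j(P) = -1972 (j(P) = -1099 - 873 = -1972)
C = √4853434 (C = √(4855406 - 1972) = √4853434 ≈ 2203.1)
3137581/(1/C) = 3137581/(1/(√4853434)) = 3137581/((√4853434/4853434)) = 3137581*√4853434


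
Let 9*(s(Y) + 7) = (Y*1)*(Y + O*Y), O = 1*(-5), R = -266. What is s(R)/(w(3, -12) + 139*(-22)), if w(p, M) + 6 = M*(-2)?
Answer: 283087/27360 ≈ 10.347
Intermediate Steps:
w(p, M) = -6 - 2*M (w(p, M) = -6 + M*(-2) = -6 - 2*M)
O = -5
s(Y) = -7 - 4*Y**2/9 (s(Y) = -7 + ((Y*1)*(Y - 5*Y))/9 = -7 + (Y*(-4*Y))/9 = -7 + (-4*Y**2)/9 = -7 - 4*Y**2/9)
s(R)/(w(3, -12) + 139*(-22)) = (-7 - 4/9*(-266)**2)/((-6 - 2*(-12)) + 139*(-22)) = (-7 - 4/9*70756)/((-6 + 24) - 3058) = (-7 - 283024/9)/(18 - 3058) = -283087/9/(-3040) = -283087/9*(-1/3040) = 283087/27360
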